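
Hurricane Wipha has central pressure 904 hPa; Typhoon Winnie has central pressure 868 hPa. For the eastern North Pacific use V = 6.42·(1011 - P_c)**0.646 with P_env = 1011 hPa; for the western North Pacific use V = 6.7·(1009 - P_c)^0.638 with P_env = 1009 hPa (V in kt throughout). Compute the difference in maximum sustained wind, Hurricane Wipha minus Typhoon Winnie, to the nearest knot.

Hurricane Wipha: ΔP = 107; V ≈ 6.42 × 107^0.646 ≈ 131.38 kt.
Typhoon Winnie: ΔP = 141; V ≈ 6.7 × 141^0.638 ≈ 157.50 kt.
Difference ≈ 131.38 − 157.50 = -26.12 → -26 kt.

-26 kt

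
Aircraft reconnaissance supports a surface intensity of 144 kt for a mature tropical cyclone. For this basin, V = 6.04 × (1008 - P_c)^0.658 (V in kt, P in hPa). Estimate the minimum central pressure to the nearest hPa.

884 hPa

ΔP = (V / 6.04)^(1/0.658) = (144/6.04)^1.520.
144/6.04 = 23.841; 23.841^1.520 ≈ 123.94 hPa.
P_c = 1008 − 123.94 = 884.06 ≈ 884 hPa.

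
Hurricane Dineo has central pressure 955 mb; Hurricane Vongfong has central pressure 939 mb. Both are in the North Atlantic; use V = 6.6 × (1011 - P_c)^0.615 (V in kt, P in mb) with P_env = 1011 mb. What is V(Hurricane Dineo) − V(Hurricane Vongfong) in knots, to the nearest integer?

Hurricane Dineo: ΔP = 56; V ≈ 6.6 × 56^0.615 ≈ 78.47 kt.
Hurricane Vongfong: ΔP = 72; V ≈ 6.6 × 72^0.615 ≈ 91.58 kt.
Difference ≈ 78.47 − 91.58 = -13.11 → -13 kt.

-13 kt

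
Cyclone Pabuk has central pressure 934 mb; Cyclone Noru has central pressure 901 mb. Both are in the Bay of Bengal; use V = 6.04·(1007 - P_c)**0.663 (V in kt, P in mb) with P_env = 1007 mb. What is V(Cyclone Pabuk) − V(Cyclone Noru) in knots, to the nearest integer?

-29 kt

Cyclone Pabuk: ΔP = 73; V ≈ 6.04 × 73^0.663 ≈ 103.85 kt.
Cyclone Noru: ΔP = 106; V ≈ 6.04 × 106^0.663 ≈ 132.99 kt.
Difference ≈ 103.85 − 132.99 = -29.14 → -29 kt.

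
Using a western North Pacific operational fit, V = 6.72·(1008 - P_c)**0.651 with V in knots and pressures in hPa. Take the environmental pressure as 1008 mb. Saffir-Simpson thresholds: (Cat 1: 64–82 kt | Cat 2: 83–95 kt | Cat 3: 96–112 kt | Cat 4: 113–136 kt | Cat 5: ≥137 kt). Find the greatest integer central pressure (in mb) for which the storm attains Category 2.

Category 2 begins at V = 83 kt.
Required ΔP = (83/6.72)^(1/0.651) = 12.351^1.536 ≈ 47.53 mb.
P_c ≤ 1008 − 47.53 = 960.47, so the highest integer P_c is 960 mb.

960 mb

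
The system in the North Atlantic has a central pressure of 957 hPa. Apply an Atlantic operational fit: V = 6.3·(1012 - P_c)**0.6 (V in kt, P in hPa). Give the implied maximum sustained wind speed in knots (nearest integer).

70 kt

ΔP = 1012 − 957 = 55 hPa.
55^0.6 ≈ 11.072.
V ≈ 6.3 × 11.072 ≈ 69.8 kt.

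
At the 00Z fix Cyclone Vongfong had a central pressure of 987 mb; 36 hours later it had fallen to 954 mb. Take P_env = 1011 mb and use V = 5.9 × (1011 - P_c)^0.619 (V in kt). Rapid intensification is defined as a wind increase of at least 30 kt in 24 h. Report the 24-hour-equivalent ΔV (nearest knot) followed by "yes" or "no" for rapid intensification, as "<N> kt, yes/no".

20 kt, no

V₁: ΔP = 24, V ≈ 5.9 × 24^0.619 ≈ 42.19 kt.
V₂: ΔP = 57, V ≈ 5.9 × 57^0.619 ≈ 72.07 kt.
ΔV over 36 h = 29.88 kt → 24 h equivalent = 29.88 × 24/36 ≈ 19.92 kt.
20 kt < 30 kt ⇒ not rapid intensification.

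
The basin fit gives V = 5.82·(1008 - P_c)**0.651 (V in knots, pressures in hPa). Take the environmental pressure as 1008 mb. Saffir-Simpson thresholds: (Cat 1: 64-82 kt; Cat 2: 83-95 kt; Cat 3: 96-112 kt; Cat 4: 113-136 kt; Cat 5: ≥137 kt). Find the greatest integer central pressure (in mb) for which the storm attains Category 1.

968 mb

Category 1 begins at V = 64 kt.
Required ΔP = (64/5.82)^(1/0.651) = 10.997^1.536 ≈ 39.76 mb.
P_c ≤ 1008 − 39.76 = 968.24, so the highest integer P_c is 968 mb.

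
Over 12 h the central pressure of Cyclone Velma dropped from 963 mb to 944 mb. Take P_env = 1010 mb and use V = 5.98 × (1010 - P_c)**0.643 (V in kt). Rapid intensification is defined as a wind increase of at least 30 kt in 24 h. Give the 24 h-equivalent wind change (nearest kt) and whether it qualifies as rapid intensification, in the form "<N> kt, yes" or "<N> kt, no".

35 kt, yes

V₁: ΔP = 47, V ≈ 5.98 × 47^0.643 ≈ 71.10 kt.
V₂: ΔP = 66, V ≈ 5.98 × 66^0.643 ≈ 88.44 kt.
ΔV over 12 h = 17.34 kt → 24 h equivalent = 17.34 × 24/12 ≈ 34.68 kt.
35 kt ≥ 30 kt ⇒ rapid intensification.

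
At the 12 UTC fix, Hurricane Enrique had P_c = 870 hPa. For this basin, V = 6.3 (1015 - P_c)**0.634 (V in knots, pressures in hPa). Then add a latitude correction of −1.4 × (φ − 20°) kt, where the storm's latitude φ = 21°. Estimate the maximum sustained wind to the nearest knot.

146 kt

ΔP = 1015 − 870 = 145 hPa.
145^0.634 ≈ 23.459.
V ≈ 6.3 × 23.459 ≈ 147.8 kt.
Latitude correction: −1.4 × (21 − 20) = -1.4 kt.
Corrected V ≈ 146.4 kt → 146 kt.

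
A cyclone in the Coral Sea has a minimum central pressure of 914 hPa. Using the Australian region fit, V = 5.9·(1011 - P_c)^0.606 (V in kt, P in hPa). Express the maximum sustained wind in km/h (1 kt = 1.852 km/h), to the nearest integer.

175 km/h

ΔP = 1011 − 914 = 97 hPa.
V ≈ 5.9 × 97^0.606 = 5.9 × 15.995 ≈ 94.370 kt.
94.370 × 1.852 ≈ 174.77 km/h → 175 km/h.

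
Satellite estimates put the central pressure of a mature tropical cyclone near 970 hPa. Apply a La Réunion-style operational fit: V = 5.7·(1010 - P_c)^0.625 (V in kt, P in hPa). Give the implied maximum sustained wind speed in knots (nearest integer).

ΔP = 1010 − 970 = 40 hPa.
40^0.625 ≈ 10.030.
V ≈ 5.7 × 10.030 ≈ 57.2 kt.

57 kt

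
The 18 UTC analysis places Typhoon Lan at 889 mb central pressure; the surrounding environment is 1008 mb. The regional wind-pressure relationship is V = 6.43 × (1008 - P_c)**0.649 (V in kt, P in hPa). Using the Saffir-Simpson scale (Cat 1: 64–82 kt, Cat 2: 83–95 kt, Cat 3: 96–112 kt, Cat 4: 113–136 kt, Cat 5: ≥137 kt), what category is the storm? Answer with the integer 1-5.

ΔP = 1008 − 889 = 119 mb.
V ≈ 6.43 × 119^0.649 = 6.43 × 22.23 ≈ 143 kt.
143 kt falls in the Category 5 band.

5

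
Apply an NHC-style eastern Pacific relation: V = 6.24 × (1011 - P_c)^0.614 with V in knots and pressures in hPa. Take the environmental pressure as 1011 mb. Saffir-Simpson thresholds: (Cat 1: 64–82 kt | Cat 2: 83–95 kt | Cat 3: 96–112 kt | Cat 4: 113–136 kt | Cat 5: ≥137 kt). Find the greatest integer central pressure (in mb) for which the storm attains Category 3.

Category 3 begins at V = 96 kt.
Required ΔP = (96/6.24)^(1/0.614) = 15.385^1.629 ≈ 85.78 mb.
P_c ≤ 1011 − 85.78 = 925.22, so the highest integer P_c is 925 mb.

925 mb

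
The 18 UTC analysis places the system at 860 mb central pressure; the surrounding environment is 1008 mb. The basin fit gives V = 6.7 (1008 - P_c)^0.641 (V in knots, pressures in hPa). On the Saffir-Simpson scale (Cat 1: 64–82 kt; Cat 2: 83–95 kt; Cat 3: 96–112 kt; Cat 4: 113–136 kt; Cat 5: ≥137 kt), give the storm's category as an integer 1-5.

5

ΔP = 1008 − 860 = 148 mb.
V ≈ 6.7 × 148^0.641 = 6.7 × 24.61 ≈ 165 kt.
165 kt falls in the Category 5 band.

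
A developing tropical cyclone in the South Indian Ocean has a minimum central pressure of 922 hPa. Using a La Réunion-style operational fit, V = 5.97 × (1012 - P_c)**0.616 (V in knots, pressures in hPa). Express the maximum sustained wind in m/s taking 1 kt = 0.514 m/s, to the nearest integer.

49 m/s

ΔP = 1012 − 922 = 90 hPa.
V ≈ 5.97 × 90^0.616 = 5.97 × 15.989 ≈ 95.453 kt.
95.453 × 0.514 ≈ 49.06 m/s → 49 m/s.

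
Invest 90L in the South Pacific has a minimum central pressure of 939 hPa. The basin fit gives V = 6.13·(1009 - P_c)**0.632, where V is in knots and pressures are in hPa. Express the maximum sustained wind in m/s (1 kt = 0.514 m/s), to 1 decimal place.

46.2 m/s

ΔP = 1009 − 939 = 70 hPa.
V ≈ 6.13 × 70^0.632 = 6.13 × 14.659 ≈ 89.859 kt.
89.859 × 0.514 ≈ 46.19 m/s → 46.2 m/s.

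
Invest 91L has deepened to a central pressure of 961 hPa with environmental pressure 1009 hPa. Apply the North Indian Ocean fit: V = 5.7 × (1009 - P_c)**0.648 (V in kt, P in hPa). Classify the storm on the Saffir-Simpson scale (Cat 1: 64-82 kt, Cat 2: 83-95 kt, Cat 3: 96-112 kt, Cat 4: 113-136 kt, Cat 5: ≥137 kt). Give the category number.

1

ΔP = 1009 − 961 = 48 hPa.
V ≈ 5.7 × 48^0.648 = 5.7 × 12.29 ≈ 70 kt.
70 kt falls in the Category 1 band.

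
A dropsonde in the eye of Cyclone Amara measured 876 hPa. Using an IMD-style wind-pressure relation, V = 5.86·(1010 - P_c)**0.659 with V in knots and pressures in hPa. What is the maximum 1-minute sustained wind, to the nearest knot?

ΔP = 1010 − 876 = 134 hPa.
134^0.659 ≈ 25.221.
V ≈ 5.86 × 25.221 ≈ 147.8 kt.

148 kt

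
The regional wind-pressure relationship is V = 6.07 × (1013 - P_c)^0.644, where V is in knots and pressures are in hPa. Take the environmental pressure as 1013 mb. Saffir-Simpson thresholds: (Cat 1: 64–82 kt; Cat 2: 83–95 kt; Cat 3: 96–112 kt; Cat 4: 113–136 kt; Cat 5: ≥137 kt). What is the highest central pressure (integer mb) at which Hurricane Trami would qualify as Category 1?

974 mb

Category 1 begins at V = 64 kt.
Required ΔP = (64/6.07)^(1/0.644) = 10.544^1.553 ≈ 38.77 mb.
P_c ≤ 1013 − 38.77 = 974.23, so the highest integer P_c is 974 mb.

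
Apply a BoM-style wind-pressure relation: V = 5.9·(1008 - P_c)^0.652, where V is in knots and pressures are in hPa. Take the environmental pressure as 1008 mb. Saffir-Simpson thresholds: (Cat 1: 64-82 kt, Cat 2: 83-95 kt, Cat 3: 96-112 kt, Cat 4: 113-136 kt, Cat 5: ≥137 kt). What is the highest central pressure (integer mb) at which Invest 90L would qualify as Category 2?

950 mb

Category 2 begins at V = 83 kt.
Required ΔP = (83/5.9)^(1/0.652) = 14.068^1.534 ≈ 57.69 mb.
P_c ≤ 1008 − 57.69 = 950.31, so the highest integer P_c is 950 mb.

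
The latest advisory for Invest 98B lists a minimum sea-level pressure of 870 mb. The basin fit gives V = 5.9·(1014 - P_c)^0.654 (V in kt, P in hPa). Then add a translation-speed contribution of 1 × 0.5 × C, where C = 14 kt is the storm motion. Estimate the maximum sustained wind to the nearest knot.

ΔP = 1014 − 870 = 144 mb.
144^0.654 ≈ 25.797.
V ≈ 5.9 × 25.797 ≈ 152.2 kt.
Translation term: 1 × 0.5 × 14 = 7 kt.
Corrected V ≈ 159.2 kt → 159 kt.

159 kt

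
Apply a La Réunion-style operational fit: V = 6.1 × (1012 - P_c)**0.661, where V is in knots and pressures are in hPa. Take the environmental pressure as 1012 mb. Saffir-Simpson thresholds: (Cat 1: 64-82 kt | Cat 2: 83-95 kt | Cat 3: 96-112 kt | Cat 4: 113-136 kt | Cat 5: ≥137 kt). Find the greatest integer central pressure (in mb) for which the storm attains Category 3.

Category 3 begins at V = 96 kt.
Required ΔP = (96/6.1)^(1/0.661) = 15.738^1.513 ≈ 64.69 mb.
P_c ≤ 1012 − 64.69 = 947.31, so the highest integer P_c is 947 mb.

947 mb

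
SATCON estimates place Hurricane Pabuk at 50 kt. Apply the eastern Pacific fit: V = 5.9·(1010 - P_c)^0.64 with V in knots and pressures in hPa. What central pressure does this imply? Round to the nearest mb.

982 mb

ΔP = (V / 5.9)^(1/0.64) = (50/5.9)^1.562.
50/5.9 = 8.475; 8.475^1.562 ≈ 28.20 mb.
P_c = 1010 − 28.20 = 981.80 ≈ 982 mb.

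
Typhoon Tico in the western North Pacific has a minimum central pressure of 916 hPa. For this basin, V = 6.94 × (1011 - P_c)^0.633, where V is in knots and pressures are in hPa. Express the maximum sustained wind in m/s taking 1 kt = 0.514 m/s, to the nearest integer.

64 m/s

ΔP = 1011 − 916 = 95 hPa.
V ≈ 6.94 × 95^0.633 = 6.94 × 17.861 ≈ 123.953 kt.
123.953 × 0.514 ≈ 63.71 m/s → 64 m/s.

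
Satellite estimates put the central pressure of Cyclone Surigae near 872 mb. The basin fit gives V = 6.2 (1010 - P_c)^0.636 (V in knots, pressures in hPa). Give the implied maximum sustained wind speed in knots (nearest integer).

142 kt

ΔP = 1010 − 872 = 138 mb.
138^0.636 ≈ 22.960.
V ≈ 6.2 × 22.960 ≈ 142.3 kt.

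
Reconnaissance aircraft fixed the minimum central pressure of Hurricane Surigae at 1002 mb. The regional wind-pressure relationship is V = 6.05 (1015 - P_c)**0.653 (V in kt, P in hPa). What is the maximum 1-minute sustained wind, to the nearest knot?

32 kt

ΔP = 1015 − 1002 = 13 mb.
13^0.653 ≈ 5.338.
V ≈ 6.05 × 5.338 ≈ 32.3 kt.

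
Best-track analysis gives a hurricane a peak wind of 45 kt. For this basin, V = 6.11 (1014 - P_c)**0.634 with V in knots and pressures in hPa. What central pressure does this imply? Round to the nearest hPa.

ΔP = (V / 6.11)^(1/0.634) = (45/6.11)^1.577.
45/6.11 = 7.365; 7.365^1.577 ≈ 23.32 hPa.
P_c = 1014 − 23.32 = 990.68 ≈ 991 hPa.

991 hPa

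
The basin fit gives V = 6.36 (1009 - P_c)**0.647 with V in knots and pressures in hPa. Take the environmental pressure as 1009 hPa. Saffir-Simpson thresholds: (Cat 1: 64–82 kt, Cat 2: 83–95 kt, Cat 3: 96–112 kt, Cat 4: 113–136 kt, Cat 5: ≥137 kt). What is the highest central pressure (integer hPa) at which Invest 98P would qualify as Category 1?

973 hPa

Category 1 begins at V = 64 kt.
Required ΔP = (64/6.36)^(1/0.647) = 10.063^1.546 ≈ 35.47 hPa.
P_c ≤ 1009 − 35.47 = 973.53, so the highest integer P_c is 973 hPa.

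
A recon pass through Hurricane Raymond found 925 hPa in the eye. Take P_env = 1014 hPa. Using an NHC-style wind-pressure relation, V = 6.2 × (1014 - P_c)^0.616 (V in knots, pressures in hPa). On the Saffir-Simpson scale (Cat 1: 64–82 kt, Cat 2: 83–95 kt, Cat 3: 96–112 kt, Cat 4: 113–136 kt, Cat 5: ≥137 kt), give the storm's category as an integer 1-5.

3

ΔP = 1014 − 925 = 89 hPa.
V ≈ 6.2 × 89^0.616 = 6.2 × 15.88 ≈ 98 kt.
98 kt falls in the Category 3 band.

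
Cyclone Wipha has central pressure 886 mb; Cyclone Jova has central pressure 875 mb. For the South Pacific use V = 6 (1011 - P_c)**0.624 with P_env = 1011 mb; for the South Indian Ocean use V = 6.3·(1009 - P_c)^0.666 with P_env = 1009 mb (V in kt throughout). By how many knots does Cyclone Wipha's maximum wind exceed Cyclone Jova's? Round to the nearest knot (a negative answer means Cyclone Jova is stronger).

Cyclone Wipha: ΔP = 125; V ≈ 6 × 125^0.624 ≈ 122.07 kt.
Cyclone Jova: ΔP = 134; V ≈ 6.3 × 134^0.666 ≈ 164.43 kt.
Difference ≈ 122.07 − 164.43 = -42.36 → -42 kt.

-42 kt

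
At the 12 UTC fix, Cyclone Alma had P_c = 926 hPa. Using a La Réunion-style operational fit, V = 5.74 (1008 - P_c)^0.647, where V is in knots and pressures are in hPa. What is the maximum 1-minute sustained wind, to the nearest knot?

99 kt

ΔP = 1008 − 926 = 82 hPa.
82^0.647 ≈ 17.308.
V ≈ 5.74 × 17.308 ≈ 99.3 kt.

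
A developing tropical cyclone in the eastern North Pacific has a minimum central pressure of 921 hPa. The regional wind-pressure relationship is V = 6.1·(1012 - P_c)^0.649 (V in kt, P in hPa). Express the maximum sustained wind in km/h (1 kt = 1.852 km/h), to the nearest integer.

ΔP = 1012 − 921 = 91 hPa.
V ≈ 6.1 × 91^0.649 = 6.1 × 18.682 ≈ 113.959 kt.
113.959 × 1.852 ≈ 211.05 km/h → 211 km/h.

211 km/h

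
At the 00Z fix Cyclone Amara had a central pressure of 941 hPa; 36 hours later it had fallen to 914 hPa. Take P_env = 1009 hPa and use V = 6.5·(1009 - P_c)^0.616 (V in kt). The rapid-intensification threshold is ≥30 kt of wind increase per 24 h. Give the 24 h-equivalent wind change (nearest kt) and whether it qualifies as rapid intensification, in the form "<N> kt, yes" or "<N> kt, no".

V₁: ΔP = 68, V ≈ 6.5 × 68^0.616 ≈ 87.45 kt.
V₂: ΔP = 95, V ≈ 6.5 × 95^0.616 ≈ 107.45 kt.
ΔV over 36 h = 20.00 kt → 24 h equivalent = 20.00 × 24/36 ≈ 13.33 kt.
13 kt < 30 kt ⇒ not rapid intensification.

13 kt, no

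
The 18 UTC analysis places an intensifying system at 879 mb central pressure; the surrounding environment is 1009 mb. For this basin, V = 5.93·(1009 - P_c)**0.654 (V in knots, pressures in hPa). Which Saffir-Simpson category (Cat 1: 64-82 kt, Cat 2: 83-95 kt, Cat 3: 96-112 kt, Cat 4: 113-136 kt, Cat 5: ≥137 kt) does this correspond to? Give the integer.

ΔP = 1009 − 879 = 130 mb.
V ≈ 5.93 × 130^0.654 = 5.93 × 24.13 ≈ 143 kt.
143 kt falls in the Category 5 band.

5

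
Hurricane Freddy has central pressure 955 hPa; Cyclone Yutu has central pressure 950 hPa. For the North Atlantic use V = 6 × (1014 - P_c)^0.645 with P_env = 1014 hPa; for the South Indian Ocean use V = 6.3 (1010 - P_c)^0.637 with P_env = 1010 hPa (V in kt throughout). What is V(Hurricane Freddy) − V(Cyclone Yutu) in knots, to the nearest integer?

-2 kt

Hurricane Freddy: ΔP = 59; V ≈ 6 × 59^0.645 ≈ 83.24 kt.
Cyclone Yutu: ΔP = 60; V ≈ 6.3 × 60^0.637 ≈ 85.51 kt.
Difference ≈ 83.24 − 85.51 = -2.27 → -2 kt.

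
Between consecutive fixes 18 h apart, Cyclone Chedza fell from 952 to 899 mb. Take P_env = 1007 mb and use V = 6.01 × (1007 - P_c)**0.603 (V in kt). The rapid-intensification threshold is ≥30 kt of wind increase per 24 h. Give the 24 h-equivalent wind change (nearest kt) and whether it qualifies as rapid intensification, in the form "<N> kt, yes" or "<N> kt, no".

V₁: ΔP = 55, V ≈ 6.01 × 55^0.603 ≈ 67.35 kt.
V₂: ΔP = 108, V ≈ 6.01 × 108^0.603 ≈ 101.16 kt.
ΔV over 18 h = 33.81 kt → 24 h equivalent = 33.81 × 24/18 ≈ 45.08 kt.
45 kt ≥ 30 kt ⇒ rapid intensification.

45 kt, yes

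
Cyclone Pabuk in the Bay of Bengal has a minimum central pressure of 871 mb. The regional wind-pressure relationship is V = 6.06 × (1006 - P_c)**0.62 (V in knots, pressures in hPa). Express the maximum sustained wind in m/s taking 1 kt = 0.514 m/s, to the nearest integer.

ΔP = 1006 − 871 = 135 mb.
V ≈ 6.06 × 135^0.62 = 6.06 × 20.932 ≈ 126.847 kt.
126.847 × 0.514 ≈ 65.20 m/s → 65 m/s.

65 m/s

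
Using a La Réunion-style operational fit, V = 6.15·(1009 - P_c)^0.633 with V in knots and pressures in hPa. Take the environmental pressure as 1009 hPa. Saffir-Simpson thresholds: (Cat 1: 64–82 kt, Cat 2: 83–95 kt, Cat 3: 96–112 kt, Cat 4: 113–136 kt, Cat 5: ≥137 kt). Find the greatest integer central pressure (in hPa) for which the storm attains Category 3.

Category 3 begins at V = 96 kt.
Required ΔP = (96/6.15)^(1/0.633) = 15.610^1.580 ≈ 76.79 hPa.
P_c ≤ 1009 − 76.79 = 932.21, so the highest integer P_c is 932 hPa.

932 hPa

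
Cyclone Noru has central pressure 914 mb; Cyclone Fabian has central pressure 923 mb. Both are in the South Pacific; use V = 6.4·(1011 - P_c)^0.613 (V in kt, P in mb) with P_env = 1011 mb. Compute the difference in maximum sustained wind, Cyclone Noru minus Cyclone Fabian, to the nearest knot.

Cyclone Noru: ΔP = 97; V ≈ 6.4 × 97^0.613 ≈ 105.70 kt.
Cyclone Fabian: ΔP = 88; V ≈ 6.4 × 88^0.613 ≈ 99.57 kt.
Difference ≈ 105.70 − 99.57 = 6.13 → 6 kt.

6 kt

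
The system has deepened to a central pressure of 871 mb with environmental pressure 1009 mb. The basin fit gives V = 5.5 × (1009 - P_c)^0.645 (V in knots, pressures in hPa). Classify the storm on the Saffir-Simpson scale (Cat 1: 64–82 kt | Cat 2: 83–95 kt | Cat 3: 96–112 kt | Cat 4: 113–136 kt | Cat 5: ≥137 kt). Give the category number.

4

ΔP = 1009 − 871 = 138 mb.
V ≈ 5.5 × 138^0.645 = 5.5 × 24.00 ≈ 132 kt.
132 kt falls in the Category 4 band.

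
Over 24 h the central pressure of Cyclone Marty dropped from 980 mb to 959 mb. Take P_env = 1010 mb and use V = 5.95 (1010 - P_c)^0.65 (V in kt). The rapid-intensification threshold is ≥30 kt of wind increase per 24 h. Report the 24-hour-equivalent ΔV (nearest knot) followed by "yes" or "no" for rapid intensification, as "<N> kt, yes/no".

22 kt, no

V₁: ΔP = 30, V ≈ 5.95 × 30^0.65 ≈ 54.28 kt.
V₂: ΔP = 51, V ≈ 5.95 × 51^0.65 ≈ 76.64 kt.
ΔV over 24 h = 22.36 kt → 24 h equivalent = 22.36 × 24/24 ≈ 22.36 kt.
22 kt < 30 kt ⇒ not rapid intensification.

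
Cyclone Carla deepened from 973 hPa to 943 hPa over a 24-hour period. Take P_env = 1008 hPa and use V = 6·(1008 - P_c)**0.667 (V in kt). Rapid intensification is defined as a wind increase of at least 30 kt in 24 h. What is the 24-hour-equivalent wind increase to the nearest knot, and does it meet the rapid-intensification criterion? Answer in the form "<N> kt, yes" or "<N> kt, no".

33 kt, yes

V₁: ΔP = 35, V ≈ 6 × 35^0.667 ≈ 64.28 kt.
V₂: ΔP = 65, V ≈ 6 × 65^0.667 ≈ 97.13 kt.
ΔV over 24 h = 32.85 kt → 24 h equivalent = 32.85 × 24/24 ≈ 32.85 kt.
33 kt ≥ 30 kt ⇒ rapid intensification.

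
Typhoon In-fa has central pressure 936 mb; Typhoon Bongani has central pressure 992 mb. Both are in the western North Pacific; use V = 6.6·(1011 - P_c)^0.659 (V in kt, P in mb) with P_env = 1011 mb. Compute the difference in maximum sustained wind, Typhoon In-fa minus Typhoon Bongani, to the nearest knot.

68 kt

Typhoon In-fa: ΔP = 75; V ≈ 6.6 × 75^0.659 ≈ 113.56 kt.
Typhoon Bongani: ΔP = 19; V ≈ 6.6 × 19^0.659 ≈ 45.95 kt.
Difference ≈ 113.56 − 45.95 = 67.61 → 68 kt.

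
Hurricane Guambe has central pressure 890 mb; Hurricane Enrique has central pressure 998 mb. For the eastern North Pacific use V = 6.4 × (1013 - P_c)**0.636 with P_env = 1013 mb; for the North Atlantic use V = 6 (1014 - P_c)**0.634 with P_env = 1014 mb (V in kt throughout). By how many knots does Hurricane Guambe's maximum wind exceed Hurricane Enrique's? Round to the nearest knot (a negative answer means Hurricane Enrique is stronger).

Hurricane Guambe: ΔP = 123; V ≈ 6.4 × 123^0.636 ≈ 136.57 kt.
Hurricane Enrique: ΔP = 16; V ≈ 6 × 16^0.634 ≈ 34.80 kt.
Difference ≈ 136.57 − 34.80 = 101.77 → 102 kt.

102 kt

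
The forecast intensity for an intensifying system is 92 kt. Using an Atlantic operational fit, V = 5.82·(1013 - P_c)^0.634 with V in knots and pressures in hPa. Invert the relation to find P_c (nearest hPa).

ΔP = (V / 5.82)^(1/0.634) = (92/5.82)^1.577.
92/5.82 = 15.808; 15.808^1.577 ≈ 77.80 hPa.
P_c = 1013 − 77.80 = 935.20 ≈ 935 hPa.

935 hPa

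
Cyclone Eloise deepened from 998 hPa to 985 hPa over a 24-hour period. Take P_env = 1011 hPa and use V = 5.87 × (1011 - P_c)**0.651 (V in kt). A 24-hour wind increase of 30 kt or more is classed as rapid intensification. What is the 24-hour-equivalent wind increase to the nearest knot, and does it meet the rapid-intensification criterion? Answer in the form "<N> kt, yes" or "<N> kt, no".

18 kt, no

V₁: ΔP = 13, V ≈ 5.87 × 13^0.651 ≈ 31.18 kt.
V₂: ΔP = 26, V ≈ 5.87 × 26^0.651 ≈ 48.95 kt.
ΔV over 24 h = 17.77 kt → 24 h equivalent = 17.77 × 24/24 ≈ 17.77 kt.
18 kt < 30 kt ⇒ not rapid intensification.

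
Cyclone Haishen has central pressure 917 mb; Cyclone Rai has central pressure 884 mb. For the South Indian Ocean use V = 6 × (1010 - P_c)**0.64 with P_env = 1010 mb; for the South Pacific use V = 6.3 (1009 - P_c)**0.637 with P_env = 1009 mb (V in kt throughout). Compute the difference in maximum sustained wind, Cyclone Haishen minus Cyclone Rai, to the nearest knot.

-27 kt

Cyclone Haishen: ΔP = 93; V ≈ 6 × 93^0.64 ≈ 109.14 kt.
Cyclone Rai: ΔP = 125; V ≈ 6.3 × 125^0.637 ≈ 136.48 kt.
Difference ≈ 109.14 − 136.48 = -27.34 → -27 kt.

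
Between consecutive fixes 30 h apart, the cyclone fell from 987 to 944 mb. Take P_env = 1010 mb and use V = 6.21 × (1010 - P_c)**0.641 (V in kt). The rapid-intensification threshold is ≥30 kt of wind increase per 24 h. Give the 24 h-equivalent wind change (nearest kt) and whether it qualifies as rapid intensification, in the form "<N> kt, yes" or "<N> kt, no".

V₁: ΔP = 23, V ≈ 6.21 × 23^0.641 ≈ 46.34 kt.
V₂: ΔP = 66, V ≈ 6.21 × 66^0.641 ≈ 91.08 kt.
ΔV over 30 h = 44.74 kt → 24 h equivalent = 44.74 × 24/30 ≈ 35.79 kt.
36 kt ≥ 30 kt ⇒ rapid intensification.

36 kt, yes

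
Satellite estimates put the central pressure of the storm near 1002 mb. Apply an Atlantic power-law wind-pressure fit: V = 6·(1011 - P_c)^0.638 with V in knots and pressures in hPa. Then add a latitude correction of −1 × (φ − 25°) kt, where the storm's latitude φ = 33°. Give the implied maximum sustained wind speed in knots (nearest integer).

ΔP = 1011 − 1002 = 9 mb.
9^0.638 ≈ 4.063.
V ≈ 6 × 4.063 ≈ 24.4 kt.
Latitude correction: −1 × (33 − 25) = -8 kt.
Corrected V ≈ 16.4 kt → 16 kt.

16 kt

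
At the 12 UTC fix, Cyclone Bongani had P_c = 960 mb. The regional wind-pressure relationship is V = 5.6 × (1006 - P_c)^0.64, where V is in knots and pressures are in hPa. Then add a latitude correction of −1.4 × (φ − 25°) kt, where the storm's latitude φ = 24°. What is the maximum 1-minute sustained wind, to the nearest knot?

66 kt

ΔP = 1006 − 960 = 46 mb.
46^0.64 ≈ 11.592.
V ≈ 5.6 × 11.592 ≈ 64.9 kt.
Latitude correction: −1.4 × (24 − 25) = 1.4 kt.
Corrected V ≈ 66.3 kt → 66 kt.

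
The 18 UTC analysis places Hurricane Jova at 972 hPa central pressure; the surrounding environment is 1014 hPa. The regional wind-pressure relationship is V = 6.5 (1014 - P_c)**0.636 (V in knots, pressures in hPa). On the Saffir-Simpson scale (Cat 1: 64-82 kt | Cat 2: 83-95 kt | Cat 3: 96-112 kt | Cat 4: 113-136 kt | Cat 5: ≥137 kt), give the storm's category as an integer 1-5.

ΔP = 1014 − 972 = 42 hPa.
V ≈ 6.5 × 42^0.636 = 6.5 × 10.77 ≈ 70 kt.
70 kt falls in the Category 1 band.

1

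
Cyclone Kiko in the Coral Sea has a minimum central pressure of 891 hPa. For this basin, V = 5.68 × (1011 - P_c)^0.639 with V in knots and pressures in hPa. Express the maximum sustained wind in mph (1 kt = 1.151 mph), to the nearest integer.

139 mph

ΔP = 1011 − 891 = 120 hPa.
V ≈ 5.68 × 120^0.639 = 5.68 × 21.311 ≈ 121.045 kt.
121.045 × 1.151 ≈ 139.32 mph → 139 mph.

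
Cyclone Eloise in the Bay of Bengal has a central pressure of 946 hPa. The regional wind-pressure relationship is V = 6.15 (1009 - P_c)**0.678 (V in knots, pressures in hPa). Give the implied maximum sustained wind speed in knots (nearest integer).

ΔP = 1009 − 946 = 63 hPa.
63^0.678 ≈ 16.594.
V ≈ 6.15 × 16.594 ≈ 102.1 kt.

102 kt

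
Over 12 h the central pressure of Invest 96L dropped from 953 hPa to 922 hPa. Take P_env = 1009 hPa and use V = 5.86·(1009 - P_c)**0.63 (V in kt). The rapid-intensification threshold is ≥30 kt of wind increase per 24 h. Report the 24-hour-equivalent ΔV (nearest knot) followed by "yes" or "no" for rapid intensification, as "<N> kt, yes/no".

V₁: ΔP = 56, V ≈ 5.86 × 56^0.63 ≈ 74.00 kt.
V₂: ΔP = 87, V ≈ 5.86 × 87^0.63 ≈ 97.68 kt.
ΔV over 12 h = 23.68 kt → 24 h equivalent = 23.68 × 24/12 ≈ 47.36 kt.
47 kt ≥ 30 kt ⇒ rapid intensification.

47 kt, yes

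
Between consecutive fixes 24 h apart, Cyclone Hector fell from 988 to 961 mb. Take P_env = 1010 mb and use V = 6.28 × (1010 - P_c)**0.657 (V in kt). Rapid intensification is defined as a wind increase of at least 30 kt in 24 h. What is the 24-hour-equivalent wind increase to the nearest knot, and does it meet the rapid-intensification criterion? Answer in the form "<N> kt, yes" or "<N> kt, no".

33 kt, yes

V₁: ΔP = 22, V ≈ 6.28 × 22^0.657 ≈ 47.86 kt.
V₂: ΔP = 49, V ≈ 6.28 × 49^0.657 ≈ 80.99 kt.
ΔV over 24 h = 33.13 kt → 24 h equivalent = 33.13 × 24/24 ≈ 33.13 kt.
33 kt ≥ 30 kt ⇒ rapid intensification.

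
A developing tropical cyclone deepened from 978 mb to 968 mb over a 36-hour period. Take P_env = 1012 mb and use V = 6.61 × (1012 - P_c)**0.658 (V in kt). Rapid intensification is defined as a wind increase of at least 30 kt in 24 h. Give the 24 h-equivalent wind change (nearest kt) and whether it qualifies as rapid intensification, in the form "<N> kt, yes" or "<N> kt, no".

V₁: ΔP = 34, V ≈ 6.61 × 34^0.658 ≈ 67.28 kt.
V₂: ΔP = 44, V ≈ 6.61 × 44^0.658 ≈ 79.72 kt.
ΔV over 36 h = 12.44 kt → 24 h equivalent = 12.44 × 24/36 ≈ 8.29 kt.
8 kt < 30 kt ⇒ not rapid intensification.

8 kt, no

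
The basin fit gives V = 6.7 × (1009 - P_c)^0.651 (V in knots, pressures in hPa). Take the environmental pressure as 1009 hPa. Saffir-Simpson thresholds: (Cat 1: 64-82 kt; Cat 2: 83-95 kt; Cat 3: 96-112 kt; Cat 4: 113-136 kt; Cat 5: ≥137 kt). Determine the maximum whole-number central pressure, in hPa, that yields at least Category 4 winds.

932 hPa

Category 4 begins at V = 113 kt.
Required ΔP = (113/6.7)^(1/0.651) = 16.866^1.536 ≈ 76.70 hPa.
P_c ≤ 1009 − 76.70 = 932.30, so the highest integer P_c is 932 hPa.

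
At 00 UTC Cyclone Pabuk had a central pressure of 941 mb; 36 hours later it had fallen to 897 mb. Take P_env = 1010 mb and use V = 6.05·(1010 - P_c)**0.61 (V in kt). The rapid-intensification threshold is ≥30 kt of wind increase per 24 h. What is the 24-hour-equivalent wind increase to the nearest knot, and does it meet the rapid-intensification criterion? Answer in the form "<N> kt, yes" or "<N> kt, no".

19 kt, no

V₁: ΔP = 69, V ≈ 6.05 × 69^0.61 ≈ 80.07 kt.
V₂: ΔP = 113, V ≈ 6.05 × 113^0.61 ≈ 108.18 kt.
ΔV over 36 h = 28.11 kt → 24 h equivalent = 28.11 × 24/36 ≈ 18.74 kt.
19 kt < 30 kt ⇒ not rapid intensification.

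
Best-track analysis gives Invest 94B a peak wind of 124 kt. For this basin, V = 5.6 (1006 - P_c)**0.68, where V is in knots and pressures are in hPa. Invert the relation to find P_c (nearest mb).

911 mb

ΔP = (V / 5.6)^(1/0.68) = (124/5.6)^1.471.
124/5.6 = 22.143; 22.143^1.471 ≈ 95.12 mb.
P_c = 1006 − 95.12 = 910.88 ≈ 911 mb.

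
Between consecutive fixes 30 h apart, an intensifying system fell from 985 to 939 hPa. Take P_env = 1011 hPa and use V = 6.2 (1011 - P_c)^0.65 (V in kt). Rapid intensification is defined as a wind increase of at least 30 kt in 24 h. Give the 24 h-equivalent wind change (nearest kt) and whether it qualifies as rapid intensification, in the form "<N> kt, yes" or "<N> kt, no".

V₁: ΔP = 26, V ≈ 6.2 × 26^0.65 ≈ 51.54 kt.
V₂: ΔP = 72, V ≈ 6.2 × 72^0.65 ≈ 99.92 kt.
ΔV over 30 h = 48.38 kt → 24 h equivalent = 48.38 × 24/30 ≈ 38.70 kt.
39 kt ≥ 30 kt ⇒ rapid intensification.

39 kt, yes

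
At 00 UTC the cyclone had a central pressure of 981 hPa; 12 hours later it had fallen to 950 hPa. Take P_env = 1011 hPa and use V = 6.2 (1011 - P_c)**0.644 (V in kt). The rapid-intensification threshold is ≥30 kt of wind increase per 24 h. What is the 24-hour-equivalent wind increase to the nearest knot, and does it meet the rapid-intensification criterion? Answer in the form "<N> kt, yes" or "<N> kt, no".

V₁: ΔP = 30, V ≈ 6.2 × 30^0.644 ≈ 55.42 kt.
V₂: ΔP = 61, V ≈ 6.2 × 61^0.644 ≈ 87.53 kt.
ΔV over 12 h = 32.11 kt → 24 h equivalent = 32.11 × 24/12 ≈ 64.22 kt.
64 kt ≥ 30 kt ⇒ rapid intensification.

64 kt, yes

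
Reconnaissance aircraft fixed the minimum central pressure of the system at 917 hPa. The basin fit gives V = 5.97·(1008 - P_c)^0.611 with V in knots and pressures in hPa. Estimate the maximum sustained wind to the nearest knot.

ΔP = 1008 − 917 = 91 hPa.
91^0.611 ≈ 15.739.
V ≈ 5.97 × 15.739 ≈ 94.0 kt.

94 kt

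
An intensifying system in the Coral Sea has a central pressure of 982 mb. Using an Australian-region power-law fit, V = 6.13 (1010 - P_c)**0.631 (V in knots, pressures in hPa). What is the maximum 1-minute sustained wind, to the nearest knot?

ΔP = 1010 − 982 = 28 mb.
28^0.631 ≈ 8.188.
V ≈ 6.13 × 8.188 ≈ 50.2 kt.

50 kt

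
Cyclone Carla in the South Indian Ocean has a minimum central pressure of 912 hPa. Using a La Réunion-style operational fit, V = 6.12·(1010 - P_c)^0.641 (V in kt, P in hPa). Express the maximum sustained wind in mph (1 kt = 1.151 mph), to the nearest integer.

133 mph

ΔP = 1010 − 912 = 98 hPa.
V ≈ 6.12 × 98^0.641 = 6.12 × 18.896 ≈ 115.645 kt.
115.645 × 1.151 ≈ 133.11 mph → 133 mph.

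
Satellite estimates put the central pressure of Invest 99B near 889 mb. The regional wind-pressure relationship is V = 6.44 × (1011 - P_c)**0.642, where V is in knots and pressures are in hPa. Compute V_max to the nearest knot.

141 kt

ΔP = 1011 − 889 = 122 mb.
122^0.642 ≈ 21.850.
V ≈ 6.44 × 21.850 ≈ 140.7 kt.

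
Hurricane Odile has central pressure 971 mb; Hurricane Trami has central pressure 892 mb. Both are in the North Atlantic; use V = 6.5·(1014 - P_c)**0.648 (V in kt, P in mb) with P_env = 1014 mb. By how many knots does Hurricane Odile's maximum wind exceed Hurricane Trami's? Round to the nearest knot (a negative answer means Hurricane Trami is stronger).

-72 kt

Hurricane Odile: ΔP = 43; V ≈ 6.5 × 43^0.648 ≈ 74.37 kt.
Hurricane Trami: ΔP = 122; V ≈ 6.5 × 122^0.648 ≈ 146.18 kt.
Difference ≈ 74.37 − 146.18 = -71.81 → -72 kt.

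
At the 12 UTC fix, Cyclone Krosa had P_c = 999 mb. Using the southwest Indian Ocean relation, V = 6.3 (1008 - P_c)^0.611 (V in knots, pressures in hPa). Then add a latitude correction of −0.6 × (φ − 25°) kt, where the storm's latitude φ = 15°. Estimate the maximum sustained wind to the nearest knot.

ΔP = 1008 − 999 = 9 mb.
9^0.611 ≈ 3.829.
V ≈ 6.3 × 3.829 ≈ 24.1 kt.
Latitude correction: −0.6 × (15 − 25) = 6 kt.
Corrected V ≈ 30.1 kt → 30 kt.

30 kt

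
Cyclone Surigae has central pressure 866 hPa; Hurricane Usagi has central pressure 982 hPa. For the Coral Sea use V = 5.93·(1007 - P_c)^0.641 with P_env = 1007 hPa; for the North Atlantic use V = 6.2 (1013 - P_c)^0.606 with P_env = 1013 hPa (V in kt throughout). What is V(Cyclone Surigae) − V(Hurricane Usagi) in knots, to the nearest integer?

Cyclone Surigae: ΔP = 141; V ≈ 5.93 × 141^0.641 ≈ 141.48 kt.
Hurricane Usagi: ΔP = 31; V ≈ 6.2 × 31^0.606 ≈ 49.68 kt.
Difference ≈ 141.48 − 49.68 = 91.80 → 92 kt.

92 kt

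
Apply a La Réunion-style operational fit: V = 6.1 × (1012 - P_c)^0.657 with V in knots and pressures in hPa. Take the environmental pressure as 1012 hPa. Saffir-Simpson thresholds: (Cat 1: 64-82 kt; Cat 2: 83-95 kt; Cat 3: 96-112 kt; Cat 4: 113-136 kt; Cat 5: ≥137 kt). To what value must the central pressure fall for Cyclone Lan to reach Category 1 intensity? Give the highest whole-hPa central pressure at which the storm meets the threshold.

Category 1 begins at V = 64 kt.
Required ΔP = (64/6.1)^(1/0.657) = 10.492^1.522 ≈ 35.79 hPa.
P_c ≤ 1012 − 35.79 = 976.21, so the highest integer P_c is 976 hPa.

976 hPa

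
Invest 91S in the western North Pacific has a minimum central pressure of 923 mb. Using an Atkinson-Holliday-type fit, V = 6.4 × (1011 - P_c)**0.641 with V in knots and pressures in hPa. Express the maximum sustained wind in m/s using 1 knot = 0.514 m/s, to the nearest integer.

ΔP = 1011 − 923 = 88 mb.
V ≈ 6.4 × 88^0.641 = 6.4 × 17.637 ≈ 112.874 kt.
112.874 × 0.514 ≈ 58.02 m/s → 58 m/s.

58 m/s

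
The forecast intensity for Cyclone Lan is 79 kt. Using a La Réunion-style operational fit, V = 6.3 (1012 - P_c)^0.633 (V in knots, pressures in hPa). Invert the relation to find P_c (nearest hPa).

ΔP = (V / 6.3)^(1/0.633) = (79/6.3)^1.580.
79/6.3 = 12.540; 12.540^1.580 ≈ 54.33 hPa.
P_c = 1012 − 54.33 = 957.67 ≈ 958 hPa.

958 hPa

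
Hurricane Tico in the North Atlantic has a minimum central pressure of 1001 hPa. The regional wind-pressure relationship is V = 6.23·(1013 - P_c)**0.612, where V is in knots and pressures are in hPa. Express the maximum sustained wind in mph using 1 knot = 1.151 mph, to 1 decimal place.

32.8 mph

ΔP = 1013 − 1001 = 12 hPa.
V ≈ 6.23 × 12^0.612 = 6.23 × 4.576 ≈ 28.507 kt.
28.507 × 1.151 ≈ 32.81 mph → 32.8 mph.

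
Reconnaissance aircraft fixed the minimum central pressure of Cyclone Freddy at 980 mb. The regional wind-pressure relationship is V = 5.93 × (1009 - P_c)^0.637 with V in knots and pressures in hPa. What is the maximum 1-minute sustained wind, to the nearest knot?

ΔP = 1009 − 980 = 29 mb.
29^0.637 ≈ 8.542.
V ≈ 5.93 × 8.542 ≈ 50.7 kt.

51 kt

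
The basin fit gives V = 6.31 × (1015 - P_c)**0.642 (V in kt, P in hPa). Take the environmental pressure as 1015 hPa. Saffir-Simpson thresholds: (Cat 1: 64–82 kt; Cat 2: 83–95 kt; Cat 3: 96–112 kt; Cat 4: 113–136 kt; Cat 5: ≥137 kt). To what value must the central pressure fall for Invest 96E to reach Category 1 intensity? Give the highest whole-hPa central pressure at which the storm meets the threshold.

978 hPa

Category 1 begins at V = 64 kt.
Required ΔP = (64/6.31)^(1/0.642) = 10.143^1.558 ≈ 36.92 hPa.
P_c ≤ 1015 − 36.92 = 978.08, so the highest integer P_c is 978 hPa.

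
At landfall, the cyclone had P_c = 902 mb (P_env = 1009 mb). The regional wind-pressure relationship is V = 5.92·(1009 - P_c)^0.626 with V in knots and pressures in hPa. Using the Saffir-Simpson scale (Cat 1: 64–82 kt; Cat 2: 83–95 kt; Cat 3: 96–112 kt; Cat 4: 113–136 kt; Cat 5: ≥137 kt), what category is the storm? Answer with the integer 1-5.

3

ΔP = 1009 − 902 = 107 mb.
V ≈ 5.92 × 107^0.626 = 5.92 × 18.64 ≈ 110 kt.
110 kt falls in the Category 3 band.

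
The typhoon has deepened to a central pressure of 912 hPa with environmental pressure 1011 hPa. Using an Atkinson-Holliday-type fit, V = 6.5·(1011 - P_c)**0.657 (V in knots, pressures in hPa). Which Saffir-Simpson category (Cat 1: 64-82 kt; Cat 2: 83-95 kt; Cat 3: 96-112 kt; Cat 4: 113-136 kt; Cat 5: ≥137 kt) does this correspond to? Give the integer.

4

ΔP = 1011 − 912 = 99 hPa.
V ≈ 6.5 × 99^0.657 = 6.5 × 20.47 ≈ 133 kt.
133 kt falls in the Category 4 band.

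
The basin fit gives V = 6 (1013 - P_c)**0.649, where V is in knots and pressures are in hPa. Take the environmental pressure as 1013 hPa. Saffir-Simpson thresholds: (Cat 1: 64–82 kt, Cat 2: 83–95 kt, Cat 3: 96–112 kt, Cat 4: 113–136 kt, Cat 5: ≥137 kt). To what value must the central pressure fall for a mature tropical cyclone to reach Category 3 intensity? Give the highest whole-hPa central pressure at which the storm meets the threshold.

941 hPa

Category 3 begins at V = 96 kt.
Required ΔP = (96/6)^(1/0.649) = 16.000^1.541 ≈ 71.67 hPa.
P_c ≤ 1013 − 71.67 = 941.33, so the highest integer P_c is 941 hPa.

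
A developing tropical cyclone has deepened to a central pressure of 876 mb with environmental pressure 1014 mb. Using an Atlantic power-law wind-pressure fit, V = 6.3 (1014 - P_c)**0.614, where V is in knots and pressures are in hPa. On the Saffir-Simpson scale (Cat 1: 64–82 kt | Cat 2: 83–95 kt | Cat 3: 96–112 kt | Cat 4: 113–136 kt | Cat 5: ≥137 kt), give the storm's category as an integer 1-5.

ΔP = 1014 − 876 = 138 mb.
V ≈ 6.3 × 138^0.614 = 6.3 × 20.60 ≈ 130 kt.
130 kt falls in the Category 4 band.

4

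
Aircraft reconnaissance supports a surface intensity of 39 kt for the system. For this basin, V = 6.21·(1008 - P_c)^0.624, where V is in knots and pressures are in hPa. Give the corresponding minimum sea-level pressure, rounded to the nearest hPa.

989 hPa

ΔP = (V / 6.21)^(1/0.624) = (39/6.21)^1.603.
39/6.21 = 6.280; 6.280^1.603 ≈ 19.00 hPa.
P_c = 1008 − 19.00 = 989.00 ≈ 989 hPa.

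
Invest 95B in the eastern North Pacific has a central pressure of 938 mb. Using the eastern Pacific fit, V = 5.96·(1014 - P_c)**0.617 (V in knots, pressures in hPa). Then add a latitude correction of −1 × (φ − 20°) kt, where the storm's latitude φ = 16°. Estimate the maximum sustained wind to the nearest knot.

90 kt

ΔP = 1014 − 938 = 76 mb.
76^0.617 ≈ 14.470.
V ≈ 5.96 × 14.470 ≈ 86.2 kt.
Latitude correction: −1 × (16 − 20) = 4 kt.
Corrected V ≈ 90.2 kt → 90 kt.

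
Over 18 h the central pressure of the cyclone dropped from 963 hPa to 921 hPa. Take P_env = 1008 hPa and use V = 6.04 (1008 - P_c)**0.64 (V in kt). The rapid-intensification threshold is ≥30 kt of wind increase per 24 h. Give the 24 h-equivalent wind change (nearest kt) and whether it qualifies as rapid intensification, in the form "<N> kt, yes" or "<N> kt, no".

48 kt, yes

V₁: ΔP = 45, V ≈ 6.04 × 45^0.64 ≈ 69.04 kt.
V₂: ΔP = 87, V ≈ 6.04 × 87^0.64 ≈ 105.28 kt.
ΔV over 18 h = 36.24 kt → 24 h equivalent = 36.24 × 24/18 ≈ 48.32 kt.
48 kt ≥ 30 kt ⇒ rapid intensification.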